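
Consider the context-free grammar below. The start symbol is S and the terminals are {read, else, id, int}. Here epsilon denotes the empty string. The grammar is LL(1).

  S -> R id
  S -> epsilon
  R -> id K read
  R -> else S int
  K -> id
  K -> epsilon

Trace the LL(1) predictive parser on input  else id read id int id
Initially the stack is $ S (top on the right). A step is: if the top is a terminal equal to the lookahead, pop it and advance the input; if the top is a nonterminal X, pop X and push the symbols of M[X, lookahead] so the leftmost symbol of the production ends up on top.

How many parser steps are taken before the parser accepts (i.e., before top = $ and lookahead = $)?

step 1: stack=$ S  input=else id read id int id $  — expand S -> R id
step 2: stack=$ id R  input=else id read id int id $  — expand R -> else S int
step 3: stack=$ id int S else  input=else id read id int id $  — match else
step 4: stack=$ id int S  input=id read id int id $  — expand S -> R id
step 5: stack=$ id int id R  input=id read id int id $  — expand R -> id K read
step 6: stack=$ id int id read K id  input=id read id int id $  — match id
step 7: stack=$ id int id read K  input=read id int id $  — expand K -> epsilon
step 8: stack=$ id int id read  input=read id int id $  — match read
step 9: stack=$ id int id  input=id int id $  — match id
step 10: stack=$ id int  input=int id $  — match int
step 11: stack=$ id  input=id $  — match id
Accept reached after 11 steps.

11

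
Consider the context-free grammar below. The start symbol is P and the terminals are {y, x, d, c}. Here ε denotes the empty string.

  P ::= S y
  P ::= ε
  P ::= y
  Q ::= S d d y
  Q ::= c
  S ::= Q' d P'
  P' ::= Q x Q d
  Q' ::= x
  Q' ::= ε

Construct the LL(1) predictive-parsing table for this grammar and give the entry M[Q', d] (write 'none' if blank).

Q' ::= ε

FIRST(Q'): from Q'::=x we get {x}; from Q'::=ε we get {ε}. So FIRST(Q') = {ε, x}.
FIRST(S): from S::=Q' d P' we get {d, x}. So FIRST(S) = {d, x}.
FIRST(P): from P::=S y we get {d, x}; from P::=ε we get {ε}; from P::=y we get {y}. So FIRST(P) = {ε, d, x, y}.
FIRST(Q): from Q::=S d d y we get {d, x}; from Q::=c we get {c}. So FIRST(Q) = {c, d, x}.
FIRST(P'): from P'::=Q x Q d we get {c, d, x}. So FIRST(P') = {c, d, x}.
FOLLOW(P) includes $ since P is the start symbol.
FOLLOW(Q'): in S::=Q' d P', Q' is followed by d P' with FIRST {d}. Thus FOLLOW(Q') = {d}.
For Q' ::= x: FIRST(x) = {x}, so it goes in M[Q', t] for t ∈ {x}.
For Q' ::= ε: FIRST(ε) = {ε}, so it goes in M[Q', t] for t ∈ {}; since ε ∈ FIRST, also for every t ∈ FOLLOW(Q') = {d}.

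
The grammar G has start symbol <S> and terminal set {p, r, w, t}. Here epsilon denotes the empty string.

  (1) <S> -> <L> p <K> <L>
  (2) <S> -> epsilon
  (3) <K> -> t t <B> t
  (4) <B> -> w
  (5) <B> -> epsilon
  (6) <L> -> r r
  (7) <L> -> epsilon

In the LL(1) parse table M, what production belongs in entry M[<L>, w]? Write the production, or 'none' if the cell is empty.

FIRST(<K>) = {t}
FIRST(<B>) = {epsilon, w}
FIRST(<L>) = {epsilon, r}
FIRST(<S>) = {epsilon, p, r}  (via <L> p <K> <L>)
FOLLOW(<S>) includes $ since <S> is the start symbol.
FOLLOW(<S>): <S> appears on no right-hand side. Thus FOLLOW(<S>) = {$}.
FOLLOW(<L>): in <S>-><L> p <K> <L> (occurrence 1), <L> is followed by p <K> <L> with FIRST {p}; in <S>-><L> p <K> <L> (occurrence 2), the suffix after <L> is empty, so FOLLOW(<L>) ⊇ FOLLOW(<S>) = {$}. Thus FOLLOW(<L>) = {$, p}.
For <L> -> r r: FIRST(r r) = {r}, so it goes in M[<L>, t] for t ∈ {r}.
For <L> -> epsilon: FIRST(epsilon) = {epsilon}, so it goes in M[<L>, t] for t ∈ {}; since epsilon ∈ FIRST, also for every t ∈ FOLLOW(<L>) = {$, p}.
None of these place a production in M[<L>, w].

none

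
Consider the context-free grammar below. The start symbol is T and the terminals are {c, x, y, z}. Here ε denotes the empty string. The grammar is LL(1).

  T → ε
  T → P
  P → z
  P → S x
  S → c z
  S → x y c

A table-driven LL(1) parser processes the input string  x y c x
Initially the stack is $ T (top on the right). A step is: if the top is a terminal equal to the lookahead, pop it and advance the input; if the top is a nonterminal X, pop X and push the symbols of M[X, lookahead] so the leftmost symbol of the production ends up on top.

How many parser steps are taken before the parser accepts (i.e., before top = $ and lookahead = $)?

7

     Stack      Input      Action
  1  $ T        x y c x $  expand T → P
  2  $ P        x y c x $  expand P → S x
  3  $ x S      x y c x $  expand S → x y c
  4  $ x c y x  x y c x $  match x
  5  $ x c y    y c x $    match y
  6  $ x c      c x $      match c
  7  $ x        x $        match x
Accept reached after 7 steps.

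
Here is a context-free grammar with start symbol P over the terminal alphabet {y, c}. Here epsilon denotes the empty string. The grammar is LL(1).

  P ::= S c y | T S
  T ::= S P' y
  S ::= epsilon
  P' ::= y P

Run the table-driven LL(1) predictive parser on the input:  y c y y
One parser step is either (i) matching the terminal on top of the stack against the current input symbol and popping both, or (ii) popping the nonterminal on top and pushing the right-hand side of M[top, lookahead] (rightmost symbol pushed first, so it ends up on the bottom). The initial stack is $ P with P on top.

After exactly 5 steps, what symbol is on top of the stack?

P

     Stack       Input      Action
  1  $ P         y c y y $  expand P ::= T S
  2  $ S T       y c y y $  expand T ::= S P' y
  3  $ S y P' S  y c y y $  expand S ::= epsilon
  4  $ S y P'    y c y y $  expand P' ::= y P
  5  $ S y P y   y c y y $  match y
Stack after step 5: $ S y P (top = P).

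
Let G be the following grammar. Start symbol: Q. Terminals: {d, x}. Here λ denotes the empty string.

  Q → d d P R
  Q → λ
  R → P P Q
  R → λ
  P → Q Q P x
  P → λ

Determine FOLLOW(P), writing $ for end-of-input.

{$, d, x}

FIRST(Q) = {λ, d}
FIRST(P) = {λ, d, x}  (via Q Q P x)
FIRST(R) = {λ, d, x}  (via P P Q)
FOLLOW(Q) includes $ since Q is the start symbol.
FOLLOW(Q): in R→P P Q, the suffix after Q is empty, so FOLLOW(Q) ⊇ FOLLOW(R) = {$, d, x}; in P→Q Q P x (occurrence 1), Q is followed by Q P x with FIRST {d, x}; in P→Q Q P x (occurrence 2), Q is followed by P x with FIRST {d, x}. Thus FOLLOW(Q) = {$, d, x}.
FOLLOW(R): in Q→d d P R, the suffix after R is empty, so FOLLOW(R) ⊇ FOLLOW(Q) = {$, d, x}. Thus FOLLOW(R) = {$, d, x}.
FOLLOW(P): in Q→d d P R, P is followed by R with FIRST {λ, d, x}; in Q→d d P R, the suffix after P is nullable, so FOLLOW(P) ⊇ FOLLOW(Q) = {$, d, x}; in R→P P Q (occurrence 1), P is followed by P Q with FIRST {λ, d, x}; in R→P P Q (occurrence 1), the suffix after P is nullable, so FOLLOW(P) ⊇ FOLLOW(R) = {$, d, x}; in R→P P Q (occurrence 2), P is followed by Q with FIRST {λ, d}; in R→P P Q (occurrence 2), the suffix after P is nullable, so FOLLOW(P) ⊇ FOLLOW(R) = {$, d, x}; in P→Q Q P x, P is followed by x with FIRST {x}. Thus FOLLOW(P) = {$, d, x}.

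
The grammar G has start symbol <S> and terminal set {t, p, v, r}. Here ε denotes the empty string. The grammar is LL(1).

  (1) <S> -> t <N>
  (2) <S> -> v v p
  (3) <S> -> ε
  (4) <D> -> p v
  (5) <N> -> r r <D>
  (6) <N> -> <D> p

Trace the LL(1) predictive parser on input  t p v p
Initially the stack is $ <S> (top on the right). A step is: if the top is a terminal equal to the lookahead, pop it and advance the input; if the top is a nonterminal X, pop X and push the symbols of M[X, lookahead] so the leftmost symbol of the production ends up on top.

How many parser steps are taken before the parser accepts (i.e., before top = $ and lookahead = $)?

7

step 1: stack=$ <S>  input=t p v p $  — expand <S> -> t <N>
step 2: stack=$ <N> t  input=t p v p $  — match t
step 3: stack=$ <N>  input=p v p $  — expand <N> -> <D> p
step 4: stack=$ p <D>  input=p v p $  — expand <D> -> p v
step 5: stack=$ p v p  input=p v p $  — match p
step 6: stack=$ p v  input=v p $  — match v
step 7: stack=$ p  input=p $  — match p
Accept reached after 7 steps.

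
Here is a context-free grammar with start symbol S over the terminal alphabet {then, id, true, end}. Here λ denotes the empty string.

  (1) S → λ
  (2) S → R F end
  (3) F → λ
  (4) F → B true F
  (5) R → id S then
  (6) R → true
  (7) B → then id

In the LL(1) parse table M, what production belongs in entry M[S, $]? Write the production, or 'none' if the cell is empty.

FIRST(R): from R→id S then we get {id}; from R→true we get {true}. So FIRST(R) = {id, true}.
FIRST(B): from B→then id we get {then}. So FIRST(B) = {then}.
FIRST(S): from S→λ we get {λ}; from S→R F end we get {id, true}. So FIRST(S) = {λ, id, true}.
FIRST(F): from F→λ we get {λ}; from F→B true F we get {then}. So FIRST(F) = {λ, then}.
FOLLOW(S) includes $ since S is the start symbol.
FOLLOW(S): in R→id S then, S is followed by then with FIRST {then}. Thus FOLLOW(S) = {$, then}.
For S → λ: FIRST(λ) = {λ}, so it goes in M[S, t] for t ∈ {}; since λ ∈ FIRST, also for every t ∈ FOLLOW(S) = {$, then}.
For S → R F end: FIRST(R F end) = {id, true}, so it goes in M[S, t] for t ∈ {id, true}.

S → λ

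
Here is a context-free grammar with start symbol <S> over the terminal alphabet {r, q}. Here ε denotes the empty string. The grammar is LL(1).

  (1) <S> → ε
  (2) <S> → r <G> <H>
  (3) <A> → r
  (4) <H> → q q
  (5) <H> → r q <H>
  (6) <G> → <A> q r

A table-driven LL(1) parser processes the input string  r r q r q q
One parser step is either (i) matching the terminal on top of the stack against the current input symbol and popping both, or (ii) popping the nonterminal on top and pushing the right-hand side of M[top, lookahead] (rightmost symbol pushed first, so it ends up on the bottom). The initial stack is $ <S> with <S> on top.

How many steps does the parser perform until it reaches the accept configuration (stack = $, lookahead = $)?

10

      Stack          Input          Action
   1  $ <S>          r r q r q q $  expand <S> → r <G> <H>
   2  $ <H> <G> r    r r q r q q $  match r
   3  $ <H> <G>      r q r q q $    expand <G> → <A> q r
   4  $ <H> r q <A>  r q r q q $    expand <A> → r
   5  $ <H> r q r    r q r q q $    match r
   6  $ <H> r q      q r q q $      match q
   7  $ <H> r        r q q $        match r
   8  $ <H>          q q $          expand <H> → q q
   9  $ q q          q q $          match q
  10  $ q            q $            match q
Accept reached after 10 steps.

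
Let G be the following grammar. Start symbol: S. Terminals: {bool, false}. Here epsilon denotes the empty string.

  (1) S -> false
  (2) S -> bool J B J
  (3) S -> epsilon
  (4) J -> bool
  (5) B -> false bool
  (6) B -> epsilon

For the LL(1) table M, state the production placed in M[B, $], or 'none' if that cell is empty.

FIRST(S) = {epsilon, bool, false}
FIRST(J) = {bool}
FIRST(B) = {epsilon, false}
FOLLOW(S) includes $ since S is the start symbol.
FOLLOW(B): in S->bool J B J, B is followed by J with FIRST {bool}. Thus FOLLOW(B) = {bool}.
For B -> false bool: FIRST(false bool) = {false}, so it goes in M[B, t] for t ∈ {false}.
For B -> epsilon: FIRST(epsilon) = {epsilon}, so it goes in M[B, t] for t ∈ {}; since epsilon ∈ FIRST, also for every t ∈ FOLLOW(B) = {bool}.
None of these place a production in M[B, $].

none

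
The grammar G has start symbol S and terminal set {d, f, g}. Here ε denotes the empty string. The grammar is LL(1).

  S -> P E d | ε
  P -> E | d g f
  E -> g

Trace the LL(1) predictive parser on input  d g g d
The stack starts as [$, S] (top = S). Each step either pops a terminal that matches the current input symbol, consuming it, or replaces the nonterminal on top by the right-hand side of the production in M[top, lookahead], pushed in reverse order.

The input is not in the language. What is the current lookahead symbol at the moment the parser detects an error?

     Stack        Input      Action
  1  $ S          d g g d $  expand S -> P E d
  2  $ d E P      d g g d $  expand P -> d g f
  3  $ d E f g d  d g g d $  match d
  4  $ d E f g    g g d $    match g
  5  $ d E f      g d $      error: top is terminal f but lookahead is g

g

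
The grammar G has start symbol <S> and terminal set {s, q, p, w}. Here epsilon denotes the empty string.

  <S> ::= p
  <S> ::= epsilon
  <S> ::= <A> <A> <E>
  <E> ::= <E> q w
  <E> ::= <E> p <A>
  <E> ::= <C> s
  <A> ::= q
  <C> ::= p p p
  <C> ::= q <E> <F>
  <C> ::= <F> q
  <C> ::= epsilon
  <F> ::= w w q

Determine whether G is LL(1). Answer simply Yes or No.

FIRST(<S>) = {epsilon, p, q}
FIRST(<E>) = {p, q, s, w}
FIRST(<A>) = {q}
FIRST(<C>) = {epsilon, p, q, w}
FIRST(<F>) = {w}
FOLLOW(<S>) = {$}
FOLLOW(<E>) = {$, p, q, w}
FOLLOW(<A>) = {$, p, q, s, w}
FOLLOW(<C>) = {s}
FOLLOW(<F>) = {q, s}
Cell M[<E>, p] receives both <E> ::= <E> q w and <E> ::= <E> p <A> and <E> ::= <C> s — the grammar is not LL(1).

No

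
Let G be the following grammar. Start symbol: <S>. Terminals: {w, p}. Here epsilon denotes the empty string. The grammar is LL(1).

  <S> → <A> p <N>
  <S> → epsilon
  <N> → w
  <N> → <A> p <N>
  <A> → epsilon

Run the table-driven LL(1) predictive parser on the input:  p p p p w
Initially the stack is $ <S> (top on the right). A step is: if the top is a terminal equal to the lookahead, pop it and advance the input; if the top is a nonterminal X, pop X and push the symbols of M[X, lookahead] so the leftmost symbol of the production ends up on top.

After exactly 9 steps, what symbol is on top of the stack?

step 1: stack=$ <S>  input=p p p p w $  — expand <S> → <A> p <N>
step 2: stack=$ <N> p <A>  input=p p p p w $  — expand <A> → epsilon
step 3: stack=$ <N> p  input=p p p p w $  — match p
step 4: stack=$ <N>  input=p p p w $  — expand <N> → <A> p <N>
step 5: stack=$ <N> p <A>  input=p p p w $  — expand <A> → epsilon
step 6: stack=$ <N> p  input=p p p w $  — match p
step 7: stack=$ <N>  input=p p w $  — expand <N> → <A> p <N>
step 8: stack=$ <N> p <A>  input=p p w $  — expand <A> → epsilon
step 9: stack=$ <N> p  input=p p w $  — match p
Stack after step 9: $ <N> (top = <N>).

<N>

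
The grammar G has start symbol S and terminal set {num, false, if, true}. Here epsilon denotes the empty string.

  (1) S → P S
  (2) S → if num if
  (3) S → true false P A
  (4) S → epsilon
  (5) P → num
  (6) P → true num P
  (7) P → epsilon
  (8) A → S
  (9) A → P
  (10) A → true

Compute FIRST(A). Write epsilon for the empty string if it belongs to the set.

{epsilon, if, num, true}

FIRST(P): from P→num we get {num}; from P→true num P we get {true}; from P→epsilon we get {epsilon}. So FIRST(P) = {epsilon, num, true}.
FIRST(S): from S→P S we get {epsilon, if, num, true}; from S→if num if we get {if}; from S→true false P A we get {true}; from S→epsilon we get {epsilon}. So FIRST(S) = {epsilon, if, num, true}.
FIRST(A): from A→S we get {epsilon, if, num, true}; from A→P we get {epsilon, num, true}; from A→true we get {true}. So FIRST(A) = {epsilon, if, num, true}.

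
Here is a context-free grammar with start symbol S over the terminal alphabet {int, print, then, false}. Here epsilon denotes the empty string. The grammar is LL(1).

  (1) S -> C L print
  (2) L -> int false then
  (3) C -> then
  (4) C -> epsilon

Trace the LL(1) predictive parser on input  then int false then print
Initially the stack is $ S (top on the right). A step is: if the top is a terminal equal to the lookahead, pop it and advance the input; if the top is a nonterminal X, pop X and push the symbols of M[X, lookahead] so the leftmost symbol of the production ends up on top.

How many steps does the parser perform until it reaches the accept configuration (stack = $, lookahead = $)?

8

     Stack                   Input                        Action
  1  $ S                     then int false then print $  expand S -> C L print
  2  $ print L C             then int false then print $  expand C -> then
  3  $ print L then          then int false then print $  match then
  4  $ print L               int false then print $       expand L -> int false then
  5  $ print then false int  int false then print $       match int
  6  $ print then false      false then print $           match false
  7  $ print then            then print $                 match then
  8  $ print                 print $                      match print
Accept reached after 8 steps.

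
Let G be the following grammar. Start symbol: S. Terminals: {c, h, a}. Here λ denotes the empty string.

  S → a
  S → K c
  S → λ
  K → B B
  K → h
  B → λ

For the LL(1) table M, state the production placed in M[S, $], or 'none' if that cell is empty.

S → λ

FIRST(B) = {λ}
FIRST(K) = {λ, h}  (via B B)
FIRST(S) = {λ, a, c, h}  (via K c)
FOLLOW(S) includes $ since S is the start symbol.
FOLLOW(S): S appears on no right-hand side. Thus FOLLOW(S) = {$}.
For S → a: FIRST(a) = {a}, so it goes in M[S, t] for t ∈ {a}.
For S → K c: FIRST(K c) = {c, h}, so it goes in M[S, t] for t ∈ {c, h}.
For S → λ: FIRST(λ) = {λ}, so it goes in M[S, t] for t ∈ {}; since λ ∈ FIRST, also for every t ∈ FOLLOW(S) = {$}.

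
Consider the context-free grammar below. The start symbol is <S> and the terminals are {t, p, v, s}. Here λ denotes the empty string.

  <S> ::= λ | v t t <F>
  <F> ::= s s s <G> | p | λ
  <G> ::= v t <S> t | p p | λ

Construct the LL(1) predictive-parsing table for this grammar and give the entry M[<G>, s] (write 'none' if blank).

FIRST(<S>) = {λ, v}
FIRST(<F>) = {λ, p, s}
FIRST(<G>) = {λ, p, v}
FOLLOW(<S>) includes $ since <S> is the start symbol.
FOLLOW(<F>): in <S>::=v t t <F>, the suffix after <F> is empty, so FOLLOW(<F>) ⊇ FOLLOW(<S>) = {$, t}. Thus FOLLOW(<F>) = {$, t}.
FOLLOW(<G>): in <F>::=s s s <G>, the suffix after <G> is empty, so FOLLOW(<G>) ⊇ FOLLOW(<F>) = {$, t}. Thus FOLLOW(<G>) = {$, t}.
For <G> ::= v t <S> t: FIRST(v t <S> t) = {v}, so it goes in M[<G>, t] for t ∈ {v}.
For <G> ::= p p: FIRST(p p) = {p}, so it goes in M[<G>, t] for t ∈ {p}.
For <G> ::= λ: FIRST(λ) = {λ}, so it goes in M[<G>, t] for t ∈ {}; since λ ∈ FIRST, also for every t ∈ FOLLOW(<G>) = {$, t}.
None of these place a production in M[<G>, s].

none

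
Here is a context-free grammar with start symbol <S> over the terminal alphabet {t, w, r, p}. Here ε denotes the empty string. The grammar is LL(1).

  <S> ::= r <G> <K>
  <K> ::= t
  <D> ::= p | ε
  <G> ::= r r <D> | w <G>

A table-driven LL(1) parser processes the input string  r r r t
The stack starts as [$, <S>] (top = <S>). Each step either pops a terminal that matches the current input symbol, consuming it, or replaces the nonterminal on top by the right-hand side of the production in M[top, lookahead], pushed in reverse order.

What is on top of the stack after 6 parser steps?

step 1: stack=$ <S>  input=r r r t $  — expand <S> ::= r <G> <K>
step 2: stack=$ <K> <G> r  input=r r r t $  — match r
step 3: stack=$ <K> <G>  input=r r t $  — expand <G> ::= r r <D>
step 4: stack=$ <K> <D> r r  input=r r t $  — match r
step 5: stack=$ <K> <D> r  input=r t $  — match r
step 6: stack=$ <K> <D>  input=t $  — expand <D> ::= ε
Stack after step 6: $ <K> (top = <K>).

<K>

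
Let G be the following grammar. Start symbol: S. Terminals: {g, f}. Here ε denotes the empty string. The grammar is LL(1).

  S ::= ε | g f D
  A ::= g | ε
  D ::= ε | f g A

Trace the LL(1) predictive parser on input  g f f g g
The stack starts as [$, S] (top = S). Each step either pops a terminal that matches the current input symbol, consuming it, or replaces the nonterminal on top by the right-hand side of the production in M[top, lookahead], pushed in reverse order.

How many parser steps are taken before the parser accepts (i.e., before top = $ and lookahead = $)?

     Stack    Input        Action
  1  $ S      g f f g g $  expand S ::= g f D
  2  $ D f g  g f f g g $  match g
  3  $ D f    f f g g $    match f
  4  $ D      f g g $      expand D ::= f g A
  5  $ A g f  f g g $      match f
  6  $ A g    g g $        match g
  7  $ A      g $          expand A ::= g
  8  $ g      g $          match g
Accept reached after 8 steps.

8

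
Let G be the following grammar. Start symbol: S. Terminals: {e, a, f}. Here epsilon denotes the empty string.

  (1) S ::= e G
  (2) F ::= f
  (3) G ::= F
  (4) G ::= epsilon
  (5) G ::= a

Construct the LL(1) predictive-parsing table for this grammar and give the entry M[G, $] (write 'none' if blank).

G ::= epsilon

FIRST(S) = {e}
FIRST(F) = {f}
FIRST(G) = {epsilon, a, f}  (via F)
FOLLOW(S) includes $ since S is the start symbol.
FOLLOW(S): S appears on no right-hand side. Thus FOLLOW(S) = {$}.
FOLLOW(G): in S::=e G, the suffix after G is empty, so FOLLOW(G) ⊇ FOLLOW(S) = {$}. Thus FOLLOW(G) = {$}.
For G ::= F: FIRST(F) = {f}, so it goes in M[G, t] for t ∈ {f}.
For G ::= epsilon: FIRST(epsilon) = {epsilon}, so it goes in M[G, t] for t ∈ {}; since epsilon ∈ FIRST, also for every t ∈ FOLLOW(G) = {$}.
For G ::= a: FIRST(a) = {a}, so it goes in M[G, t] for t ∈ {a}.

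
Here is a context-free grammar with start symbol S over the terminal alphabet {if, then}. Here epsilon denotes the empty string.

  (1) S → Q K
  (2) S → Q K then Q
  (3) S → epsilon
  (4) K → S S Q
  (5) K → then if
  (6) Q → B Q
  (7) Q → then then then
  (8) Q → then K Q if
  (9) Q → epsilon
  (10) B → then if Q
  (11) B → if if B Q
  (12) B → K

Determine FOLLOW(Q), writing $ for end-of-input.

{$, if, then}

FIRST(S) = {epsilon, if, then}  (via Q K, Q K then Q)
FIRST(K) = {epsilon, if, then}  (via S S Q)
FIRST(B) = {epsilon, if, then}  (via K)
FIRST(Q) = {epsilon, if, then}  (via B Q)
FOLLOW(S) includes $ since S is the start symbol.
FOLLOW(S): in K→S S Q (occurrence 1), S is followed by S Q with FIRST {epsilon, if, then}; in K→S S Q (occurrence 1), the suffix after S is nullable, so FOLLOW(S) ⊇ FOLLOW(K) = {$, if, then}; in K→S S Q (occurrence 2), S is followed by Q with FIRST {epsilon, if, then}; in K→S S Q (occurrence 2), the suffix after S is nullable, so FOLLOW(S) ⊇ FOLLOW(K) = {$, if, then}. Thus FOLLOW(S) = {$, if, then}.
FOLLOW(K): in S→Q K, the suffix after K is empty, so FOLLOW(K) ⊇ FOLLOW(S) = {$, if, then}; in S→Q K then Q, K is followed by then Q with FIRST {then}; in Q→then K Q if, K is followed by Q if with FIRST {if, then}; in B→K, the suffix after K is empty, so FOLLOW(K) ⊇ FOLLOW(B) = {$, if, then}. Thus FOLLOW(K) = {$, if, then}.
FOLLOW(Q): in S→Q K, Q is followed by K with FIRST {epsilon, if, then}; in S→Q K, the suffix after Q is nullable, so FOLLOW(Q) ⊇ FOLLOW(S) = {$, if, then}; in S→Q K then Q (occurrence 1), Q is followed by K then Q with FIRST {if, then}; in S→Q K then Q (occurrence 2), the suffix after Q is empty, so FOLLOW(Q) ⊇ FOLLOW(S) = {$, if, then}; in K→S S Q, the suffix after Q is empty, so FOLLOW(Q) ⊇ FOLLOW(K) = {$, if, then}; in Q→B Q, the suffix after Q is empty (adds nothing new); in Q→then K Q if, Q is followed by if with FIRST {if}; in B→then if Q, the suffix after Q is empty, so FOLLOW(Q) ⊇ FOLLOW(B) = {$, if, then}; in B→if if B Q, the suffix after Q is empty, so FOLLOW(Q) ⊇ FOLLOW(B) = {$, if, then}. Thus FOLLOW(Q) = {$, if, then}.
FOLLOW(B): in Q→B Q, B is followed by Q with FIRST {epsilon, if, then}; in Q→B Q, the suffix after B is nullable, so FOLLOW(B) ⊇ FOLLOW(Q) = {$, if, then}; in B→if if B Q, B is followed by Q with FIRST {epsilon, if, then}; in B→if if B Q, the suffix after B is nullable (adds nothing new). Thus FOLLOW(B) = {$, if, then}.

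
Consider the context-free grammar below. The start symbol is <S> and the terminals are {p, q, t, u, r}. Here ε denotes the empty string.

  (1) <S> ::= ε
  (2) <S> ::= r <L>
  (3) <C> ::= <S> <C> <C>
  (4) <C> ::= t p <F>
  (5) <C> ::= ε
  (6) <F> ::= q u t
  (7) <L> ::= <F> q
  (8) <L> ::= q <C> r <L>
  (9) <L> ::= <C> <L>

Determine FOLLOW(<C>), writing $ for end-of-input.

{q, r, t}

FIRST(<S>) = {ε, r}
FIRST(<F>) = {q}
FIRST(<C>) = {ε, r, t}  (via <S> <C> <C>)
FIRST(<L>) = {q, r, t}  (via <F> q, <C> <L>)
FOLLOW(<S>) includes $ since <S> is the start symbol.
FOLLOW(<C>): in <C>::=<S> <C> <C> (occurrence 1), <C> is followed by <C> with FIRST {ε, r, t}; in <C>::=<S> <C> <C> (occurrence 1), the suffix after <C> is nullable (adds nothing new); in <C>::=<S> <C> <C> (occurrence 2), the suffix after <C> is empty (adds nothing new); in <L>::=q <C> r <L>, <C> is followed by r <L> with FIRST {r}; in <L>::=<C> <L>, <C> is followed by <L> with FIRST {q, r, t}. Thus FOLLOW(<C>) = {q, r, t}.
FOLLOW(<S>): in <C>::=<S> <C> <C>, <S> is followed by <C> <C> with FIRST {ε, r, t}; in <C>::=<S> <C> <C>, the suffix after <S> is nullable, so FOLLOW(<S>) ⊇ FOLLOW(<C>) = {q, r, t}. Thus FOLLOW(<S>) = {$, q, r, t}.
FOLLOW(<F>): in <C>::=t p <F>, the suffix after <F> is empty, so FOLLOW(<F>) ⊇ FOLLOW(<C>) = {q, r, t}; in <L>::=<F> q, <F> is followed by q with FIRST {q}. Thus FOLLOW(<F>) = {q, r, t}.
FOLLOW(<L>): in <S>::=r <L>, the suffix after <L> is empty, so FOLLOW(<L>) ⊇ FOLLOW(<S>) = {$, q, r, t}; in <L>::=q <C> r <L>, the suffix after <L> is empty (adds nothing new); in <L>::=<C> <L>, the suffix after <L> is empty (adds nothing new). Thus FOLLOW(<L>) = {$, q, r, t}.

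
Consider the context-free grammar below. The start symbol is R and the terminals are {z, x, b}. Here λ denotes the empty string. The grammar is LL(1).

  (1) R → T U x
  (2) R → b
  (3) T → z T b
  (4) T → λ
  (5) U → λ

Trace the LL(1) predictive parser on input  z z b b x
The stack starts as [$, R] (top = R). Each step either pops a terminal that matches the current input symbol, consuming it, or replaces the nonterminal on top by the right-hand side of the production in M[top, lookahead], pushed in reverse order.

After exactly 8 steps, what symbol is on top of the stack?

U

step 1: stack=$ R  input=z z b b x $  — expand R → T U x
step 2: stack=$ x U T  input=z z b b x $  — expand T → z T b
step 3: stack=$ x U b T z  input=z z b b x $  — match z
step 4: stack=$ x U b T  input=z b b x $  — expand T → z T b
step 5: stack=$ x U b b T z  input=z b b x $  — match z
step 6: stack=$ x U b b T  input=b b x $  — expand T → λ
step 7: stack=$ x U b b  input=b b x $  — match b
step 8: stack=$ x U b  input=b x $  — match b
Stack after step 8: $ x U (top = U).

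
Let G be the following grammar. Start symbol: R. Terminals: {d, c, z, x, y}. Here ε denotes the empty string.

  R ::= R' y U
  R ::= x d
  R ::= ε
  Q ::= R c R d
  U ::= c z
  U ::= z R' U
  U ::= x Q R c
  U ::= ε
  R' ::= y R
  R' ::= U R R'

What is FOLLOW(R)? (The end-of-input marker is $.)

FIRST(U) = {ε, c, x, z}
FIRST(R) = {ε, c, x, y, z}  (via R' y U)
FIRST(Q) = {c, x, y, z}  (via R c R d)
FIRST(R') = {c, x, y, z}  (via U R R')
FOLLOW(R) includes $ since R is the start symbol.
FOLLOW(Q): in U::=x Q R c, Q is followed by R c with FIRST {c, x, y, z}. Thus FOLLOW(Q) = {c, x, y, z}.
FOLLOW(R): in Q::=R c R d (occurrence 1), R is followed by c R d with FIRST {c}; in Q::=R c R d (occurrence 2), R is followed by d with FIRST {d}; in U::=x Q R c, R is followed by c with FIRST {c}; in R'::=y R, the suffix after R is empty, so FOLLOW(R) ⊇ FOLLOW(R') = {$, c, d, x, y, z}; in R'::=U R R', R is followed by R' with FIRST {c, x, y, z}. Thus FOLLOW(R) = {$, c, d, x, y, z}.
FOLLOW(U): in R::=R' y U, the suffix after U is empty, so FOLLOW(U) ⊇ FOLLOW(R) = {$, c, d, x, y, z}; in U::=z R' U, the suffix after U is empty (adds nothing new); in R'::=U R R', U is followed by R R' with FIRST {c, x, y, z}. Thus FOLLOW(U) = {$, c, d, x, y, z}.
FOLLOW(R'): in R::=R' y U, R' is followed by y U with FIRST {y}; in U::=z R' U, R' is followed by U with FIRST {ε, c, x, z}; in U::=z R' U, the suffix after R' is nullable, so FOLLOW(R') ⊇ FOLLOW(U) = {$, c, d, x, y, z}; in R'::=U R R', the suffix after R' is empty (adds nothing new). Thus FOLLOW(R') = {$, c, d, x, y, z}.

{$, c, d, x, y, z}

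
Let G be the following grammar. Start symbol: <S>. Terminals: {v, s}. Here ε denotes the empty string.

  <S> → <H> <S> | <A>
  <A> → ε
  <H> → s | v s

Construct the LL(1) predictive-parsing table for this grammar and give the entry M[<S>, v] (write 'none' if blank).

<S> → <H> <S>

FIRST(<A>) = {ε}
FIRST(<H>) = {s, v}
FIRST(<S>) = {ε, s, v}  (via <H> <S>, <A>)
FOLLOW(<S>) includes $ since <S> is the start symbol.
FOLLOW(<S>): in <S>→<H> <S>, the suffix after <S> is empty (adds nothing new). Thus FOLLOW(<S>) = {$}.
For <S> → <H> <S>: FIRST(<H> <S>) = {s, v}, so it goes in M[<S>, t] for t ∈ {s, v}.
For <S> → <A>: FIRST(<A>) = {ε}, so it goes in M[<S>, t] for t ∈ {}; since ε ∈ FIRST, also for every t ∈ FOLLOW(<S>) = {$}.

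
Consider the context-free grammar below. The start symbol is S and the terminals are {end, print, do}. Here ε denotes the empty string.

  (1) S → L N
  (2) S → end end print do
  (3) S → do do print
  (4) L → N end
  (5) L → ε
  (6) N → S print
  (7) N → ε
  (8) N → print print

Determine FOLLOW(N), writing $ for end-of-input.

FIRST(S): from S→L N we get {ε, do, end, print}; from S→end end print do we get {end}; from S→do do print we get {do}. So FIRST(S) = {ε, do, end, print}.
FIRST(N): from N→S print we get {do, end, print}; from N→ε we get {ε}; from N→print print we get {print}. So FIRST(N) = {ε, do, end, print}.
FIRST(L): from L→N end we get {do, end, print}; from L→ε we get {ε}. So FIRST(L) = {ε, do, end, print}.
FOLLOW(S) includes $ since S is the start symbol.
FOLLOW(S): in N→S print, S is followed by print with FIRST {print}. Thus FOLLOW(S) = {$, print}.
FOLLOW(L): in S→L N, L is followed by N with FIRST {ε, do, end, print}; in S→L N, the suffix after L is nullable, so FOLLOW(L) ⊇ FOLLOW(S) = {$, print}. Thus FOLLOW(L) = {$, do, end, print}.
FOLLOW(N): in S→L N, the suffix after N is empty, so FOLLOW(N) ⊇ FOLLOW(S) = {$, print}; in L→N end, N is followed by end with FIRST {end}. Thus FOLLOW(N) = {$, end, print}.

{$, end, print}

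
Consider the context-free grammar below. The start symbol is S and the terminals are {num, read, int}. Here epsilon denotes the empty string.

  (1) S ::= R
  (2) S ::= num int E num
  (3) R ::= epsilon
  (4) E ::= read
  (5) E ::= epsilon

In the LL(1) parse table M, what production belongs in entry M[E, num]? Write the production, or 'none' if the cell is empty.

FIRST(R) = {epsilon}
FIRST(E) = {epsilon, read}
FIRST(S) = {epsilon, num}  (via R)
FOLLOW(S) includes $ since S is the start symbol.
FOLLOW(E): in S::=num int E num, E is followed by num with FIRST {num}. Thus FOLLOW(E) = {num}.
For E ::= read: FIRST(read) = {read}, so it goes in M[E, t] for t ∈ {read}.
For E ::= epsilon: FIRST(epsilon) = {epsilon}, so it goes in M[E, t] for t ∈ {}; since epsilon ∈ FIRST, also for every t ∈ FOLLOW(E) = {num}.

E ::= epsilon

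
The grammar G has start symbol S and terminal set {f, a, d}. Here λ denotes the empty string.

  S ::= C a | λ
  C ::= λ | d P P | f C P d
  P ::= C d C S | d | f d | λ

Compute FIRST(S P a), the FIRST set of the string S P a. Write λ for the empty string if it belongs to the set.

FIRST(C) = {λ, d, f}
FIRST(S) = {λ, a, d, f}  (via C a)
FIRST(P) = {λ, d, f}  (via C d C S)
FIRST(S P a): take FIRST of each symbol in turn, carrying on past any symbol whose FIRST contains λ; result {a, d, f}.

{a, d, f}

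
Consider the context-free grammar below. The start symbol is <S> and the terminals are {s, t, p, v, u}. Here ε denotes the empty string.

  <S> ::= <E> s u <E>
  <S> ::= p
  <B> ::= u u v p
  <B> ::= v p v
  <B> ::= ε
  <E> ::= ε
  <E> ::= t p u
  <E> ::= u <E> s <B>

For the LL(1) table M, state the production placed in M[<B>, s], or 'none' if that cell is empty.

FIRST(<B>): from <B>::=u u v p we get {u}; from <B>::=v p v we get {v}; from <B>::=ε we get {ε}. So FIRST(<B>) = {ε, u, v}.
FIRST(<E>): from <E>::=ε we get {ε}; from <E>::=t p u we get {t}; from <E>::=u <E> s <B> we get {u}. So FIRST(<E>) = {ε, t, u}.
FIRST(<S>): from <S>::=<E> s u <E> we get {s, t, u}; from <S>::=p we get {p}. So FIRST(<S>) = {p, s, t, u}.
FOLLOW(<S>) includes $ since <S> is the start symbol.
FOLLOW(<E>): in <S>::=<E> s u <E> (occurrence 1), <E> is followed by s u <E> with FIRST {s}; in <S>::=<E> s u <E> (occurrence 2), the suffix after <E> is empty, so FOLLOW(<E>) ⊇ FOLLOW(<S>) = {$}; in <E>::=u <E> s <B>, <E> is followed by s <B> with FIRST {s}. Thus FOLLOW(<E>) = {$, s}.
FOLLOW(<B>): in <E>::=u <E> s <B>, the suffix after <B> is empty, so FOLLOW(<B>) ⊇ FOLLOW(<E>) = {$, s}. Thus FOLLOW(<B>) = {$, s}.
For <B> ::= u u v p: FIRST(u u v p) = {u}, so it goes in M[<B>, t] for t ∈ {u}.
For <B> ::= v p v: FIRST(v p v) = {v}, so it goes in M[<B>, t] for t ∈ {v}.
For <B> ::= ε: FIRST(ε) = {ε}, so it goes in M[<B>, t] for t ∈ {}; since ε ∈ FIRST, also for every t ∈ FOLLOW(<B>) = {$, s}.

<B> ::= ε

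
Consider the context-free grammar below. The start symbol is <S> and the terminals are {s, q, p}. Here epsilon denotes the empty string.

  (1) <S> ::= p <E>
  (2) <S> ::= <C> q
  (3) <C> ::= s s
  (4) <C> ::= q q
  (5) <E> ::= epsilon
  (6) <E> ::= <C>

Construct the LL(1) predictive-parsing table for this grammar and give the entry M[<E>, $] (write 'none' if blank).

<E> ::= epsilon

FIRST(<C>): from <C>::=s s we get {s}; from <C>::=q q we get {q}. So FIRST(<C>) = {q, s}.
FIRST(<S>): from <S>::=p <E> we get {p}; from <S>::=<C> q we get {q, s}. So FIRST(<S>) = {p, q, s}.
FIRST(<E>): from <E>::=epsilon we get {epsilon}; from <E>::=<C> we get {q, s}. So FIRST(<E>) = {epsilon, q, s}.
FOLLOW(<S>) includes $ since <S> is the start symbol.
FOLLOW(<S>): <S> appears on no right-hand side. Thus FOLLOW(<S>) = {$}.
FOLLOW(<E>): in <S>::=p <E>, the suffix after <E> is empty, so FOLLOW(<E>) ⊇ FOLLOW(<S>) = {$}. Thus FOLLOW(<E>) = {$}.
For <E> ::= epsilon: FIRST(epsilon) = {epsilon}, so it goes in M[<E>, t] for t ∈ {}; since epsilon ∈ FIRST, also for every t ∈ FOLLOW(<E>) = {$}.
For <E> ::= <C>: FIRST(<C>) = {q, s}, so it goes in M[<E>, t] for t ∈ {q, s}.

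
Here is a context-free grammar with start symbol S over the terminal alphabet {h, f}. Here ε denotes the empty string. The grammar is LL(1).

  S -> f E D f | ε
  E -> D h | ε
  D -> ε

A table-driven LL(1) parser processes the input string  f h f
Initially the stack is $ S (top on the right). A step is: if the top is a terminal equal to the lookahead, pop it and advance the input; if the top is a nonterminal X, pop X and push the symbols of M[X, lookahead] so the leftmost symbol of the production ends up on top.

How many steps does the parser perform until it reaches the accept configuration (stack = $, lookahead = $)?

7

step 1: stack=$ S  input=f h f $  — expand S -> f E D f
step 2: stack=$ f D E f  input=f h f $  — match f
step 3: stack=$ f D E  input=h f $  — expand E -> D h
step 4: stack=$ f D h D  input=h f $  — expand D -> ε
step 5: stack=$ f D h  input=h f $  — match h
step 6: stack=$ f D  input=f $  — expand D -> ε
step 7: stack=$ f  input=f $  — match f
Accept reached after 7 steps.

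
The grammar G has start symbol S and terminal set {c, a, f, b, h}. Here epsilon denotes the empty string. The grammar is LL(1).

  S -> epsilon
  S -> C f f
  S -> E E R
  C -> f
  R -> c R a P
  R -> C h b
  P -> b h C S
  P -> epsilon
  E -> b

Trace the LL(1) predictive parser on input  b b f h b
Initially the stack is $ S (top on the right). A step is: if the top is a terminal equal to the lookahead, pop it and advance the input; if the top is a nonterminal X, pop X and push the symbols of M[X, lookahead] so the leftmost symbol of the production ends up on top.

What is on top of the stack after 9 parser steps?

step 1: stack=$ S  input=b b f h b $  — expand S -> E E R
step 2: stack=$ R E E  input=b b f h b $  — expand E -> b
step 3: stack=$ R E b  input=b b f h b $  — match b
step 4: stack=$ R E  input=b f h b $  — expand E -> b
step 5: stack=$ R b  input=b f h b $  — match b
step 6: stack=$ R  input=f h b $  — expand R -> C h b
step 7: stack=$ b h C  input=f h b $  — expand C -> f
step 8: stack=$ b h f  input=f h b $  — match f
step 9: stack=$ b h  input=h b $  — match h
Stack after step 9: $ b (top = b).

b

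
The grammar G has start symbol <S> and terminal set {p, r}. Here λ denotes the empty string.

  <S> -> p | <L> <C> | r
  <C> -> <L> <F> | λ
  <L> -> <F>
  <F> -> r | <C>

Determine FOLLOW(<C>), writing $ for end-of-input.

FIRST(<S>): from <S>->p we get {p}; from <S>-><L> <C> we get {λ, r}; from <S>->r we get {r}. So FIRST(<S>) = {λ, p, r}.
FIRST(<C>): from <C>-><L> <F> we get {λ, r}; from <C>->λ we get {λ}. So FIRST(<C>) = {λ, r}.
FIRST(<F>): from <F>->r we get {r}; from <F>-><C> we get {λ, r}. So FIRST(<F>) = {λ, r}.
FIRST(<L>): from <L>-><F> we get {λ, r}. So FIRST(<L>) = {λ, r}.
FOLLOW(<S>) includes $ since <S> is the start symbol.
FOLLOW(<S>): <S> appears on no right-hand side. Thus FOLLOW(<S>) = {$}.
FOLLOW(<C>): in <S>-><L> <C>, the suffix after <C> is empty, so FOLLOW(<C>) ⊇ FOLLOW(<S>) = {$}; in <F>-><C>, the suffix after <C> is empty, so FOLLOW(<C>) ⊇ FOLLOW(<F>) = {$, r}. Thus FOLLOW(<C>) = {$, r}.
FOLLOW(<L>): in <S>-><L> <C>, <L> is followed by <C> with FIRST {λ, r}; in <S>-><L> <C>, the suffix after <L> is nullable, so FOLLOW(<L>) ⊇ FOLLOW(<S>) = {$}; in <C>-><L> <F>, <L> is followed by <F> with FIRST {λ, r}; in <C>-><L> <F>, the suffix after <L> is nullable, so FOLLOW(<L>) ⊇ FOLLOW(<C>) = {$, r}. Thus FOLLOW(<L>) = {$, r}.
FOLLOW(<F>): in <C>-><L> <F>, the suffix after <F> is empty, so FOLLOW(<F>) ⊇ FOLLOW(<C>) = {$, r}; in <L>-><F>, the suffix after <F> is empty, so FOLLOW(<F>) ⊇ FOLLOW(<L>) = {$, r}. Thus FOLLOW(<F>) = {$, r}.

{$, r}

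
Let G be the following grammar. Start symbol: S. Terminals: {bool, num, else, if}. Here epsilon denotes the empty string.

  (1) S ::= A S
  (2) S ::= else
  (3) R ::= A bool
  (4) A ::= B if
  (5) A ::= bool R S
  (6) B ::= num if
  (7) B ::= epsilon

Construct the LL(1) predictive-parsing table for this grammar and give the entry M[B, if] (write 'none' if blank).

B ::= epsilon

FIRST(B): from B::=num if we get {num}; from B::=epsilon we get {epsilon}. So FIRST(B) = {epsilon, num}.
FIRST(A): from A::=B if we get {if, num}; from A::=bool R S we get {bool}. So FIRST(A) = {bool, if, num}.
FIRST(S): from S::=A S we get {bool, if, num}; from S::=else we get {else}. So FIRST(S) = {bool, else, if, num}.
FIRST(R): from R::=A bool we get {bool, if, num}. So FIRST(R) = {bool, if, num}.
FOLLOW(S) includes $ since S is the start symbol.
FOLLOW(B): in A::=B if, B is followed by if with FIRST {if}. Thus FOLLOW(B) = {if}.
For B ::= num if: FIRST(num if) = {num}, so it goes in M[B, t] for t ∈ {num}.
For B ::= epsilon: FIRST(epsilon) = {epsilon}, so it goes in M[B, t] for t ∈ {}; since epsilon ∈ FIRST, also for every t ∈ FOLLOW(B) = {if}.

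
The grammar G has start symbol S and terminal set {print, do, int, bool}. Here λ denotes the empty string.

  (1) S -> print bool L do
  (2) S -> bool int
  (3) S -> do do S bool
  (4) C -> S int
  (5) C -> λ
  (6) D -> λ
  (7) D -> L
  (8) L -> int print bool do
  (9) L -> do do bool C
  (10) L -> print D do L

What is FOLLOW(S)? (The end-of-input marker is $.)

{$, bool, int}

FIRST(S): from S->print bool L do we get {print}; from S->bool int we get {bool}; from S->do do S bool we get {do}. So FIRST(S) = {bool, do, print}.
FIRST(L): from L->int print bool do we get {int}; from L->do do bool C we get {do}; from L->print D do L we get {print}. So FIRST(L) = {do, int, print}.
FIRST(C): from C->S int we get {bool, do, print}; from C->λ we get {λ}. So FIRST(C) = {λ, bool, do, print}.
FIRST(D): from D->λ we get {λ}; from D->L we get {do, int, print}. So FIRST(D) = {λ, do, int, print}.
FOLLOW(S) includes $ since S is the start symbol.
FOLLOW(S): in S->do do S bool, S is followed by bool with FIRST {bool}; in C->S int, S is followed by int with FIRST {int}. Thus FOLLOW(S) = {$, bool, int}.
FOLLOW(D): in L->print D do L, D is followed by do L with FIRST {do}. Thus FOLLOW(D) = {do}.
FOLLOW(L): in S->print bool L do, L is followed by do with FIRST {do}; in D->L, the suffix after L is empty, so FOLLOW(L) ⊇ FOLLOW(D) = {do}; in L->print D do L, the suffix after L is empty (adds nothing new). Thus FOLLOW(L) = {do}.
FOLLOW(C): in L->do do bool C, the suffix after C is empty, so FOLLOW(C) ⊇ FOLLOW(L) = {do}. Thus FOLLOW(C) = {do}.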